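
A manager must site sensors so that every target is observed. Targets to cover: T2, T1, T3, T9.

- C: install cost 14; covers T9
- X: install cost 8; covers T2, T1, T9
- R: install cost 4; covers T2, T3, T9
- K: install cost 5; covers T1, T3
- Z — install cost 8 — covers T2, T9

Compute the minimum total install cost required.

Choose R and K: together they cover T2, T1, T3, T9 — every target.
Total install cost: 4 + 5 = 9.
No cover costs less than 9.

9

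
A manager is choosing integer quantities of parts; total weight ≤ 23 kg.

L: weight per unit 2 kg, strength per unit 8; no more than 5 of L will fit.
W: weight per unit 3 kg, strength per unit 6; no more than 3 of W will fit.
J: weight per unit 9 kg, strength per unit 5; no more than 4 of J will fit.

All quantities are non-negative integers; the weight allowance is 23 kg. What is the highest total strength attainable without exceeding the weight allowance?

5×L and 3×W: weight 19 ≤ 23, strength 5·8 + 3·6 = 58.
5×L and 2×W: weight 16 ≤ 23, strength 5·8 + 2·6 = 52.
Best is 58.

58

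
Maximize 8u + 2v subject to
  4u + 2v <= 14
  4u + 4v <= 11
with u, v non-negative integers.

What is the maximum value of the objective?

The continuous relaxation peaks at (2.75, 0) with value 22.00; rounding to a feasible lattice point costs some objective.
(u,v)=(2,0): 4·2+2·0=8≤14, 4·2+4·0=8≤11, objective 16.
(u,v)=(1,1): 4·1+2·1=6≤14, 4·1+4·1=8≤11, objective 10.
(u,v)=(1,0): 4·1+2·0=4≤14, 4·1+4·0=4≤11, objective 8.
The best lattice point is (2,0), giving 16.

16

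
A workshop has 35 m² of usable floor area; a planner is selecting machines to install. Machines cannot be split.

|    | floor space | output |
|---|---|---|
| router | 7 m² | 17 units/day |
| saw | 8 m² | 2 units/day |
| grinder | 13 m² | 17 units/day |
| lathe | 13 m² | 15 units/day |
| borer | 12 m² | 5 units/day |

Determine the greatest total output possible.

49

router + grinder + borer: floor space 7 + 13 + 12 = 32 ≤ 35, output 17 + 17 + 5 = 39.
router + grinder + lathe: floor space 7 + 13 + 13 = 33 ≤ 35, output 17 + 17 + 15 = 49.
router + lathe + borer: floor space 7 + 13 + 12 = 32 ≤ 35, output 17 + 15 + 5 = 37.
Best is router, grinder, and lathe with total output 49.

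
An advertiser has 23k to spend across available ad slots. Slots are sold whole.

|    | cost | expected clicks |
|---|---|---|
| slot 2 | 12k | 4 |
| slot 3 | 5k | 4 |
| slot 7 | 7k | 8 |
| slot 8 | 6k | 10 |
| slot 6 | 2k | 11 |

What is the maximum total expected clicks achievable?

33

Treat it as a binary knapsack problem.
slot 3 + slot 7 + slot 8 + slot 6: cost 5 + 7 + 6 + 2 = 20 ≤ 23, expected clicks 4 + 8 + 10 + 11 = 33.
slot 7 + slot 8 + slot 6: cost 7 + 6 + 2 = 15 ≤ 23, expected clicks 8 + 10 + 11 = 29.
slot 3 + slot 8 + slot 6: cost 5 + 6 + 2 = 13 ≤ 23, expected clicks 4 + 10 + 11 = 25.
Best is slot 3, slot 7, slot 8, and slot 6 with total expected clicks 33.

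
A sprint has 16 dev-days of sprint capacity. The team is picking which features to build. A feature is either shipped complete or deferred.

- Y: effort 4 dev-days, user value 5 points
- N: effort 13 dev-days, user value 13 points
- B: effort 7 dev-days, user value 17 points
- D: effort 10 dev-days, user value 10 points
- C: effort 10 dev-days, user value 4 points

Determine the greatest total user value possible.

22

Allowing fractional choices, the relaxed optimum would be about 27.0, but features are indivisible.
B: effort 7 ≤ 16, user value 17.
Y + B: effort 4 + 7 = 11 ≤ 16, user value 5 + 17 = 22.
Y + D: effort 4 + 10 = 14 ≤ 16, user value 5 + 10 = 15.
Best is Y and B with total user value 22.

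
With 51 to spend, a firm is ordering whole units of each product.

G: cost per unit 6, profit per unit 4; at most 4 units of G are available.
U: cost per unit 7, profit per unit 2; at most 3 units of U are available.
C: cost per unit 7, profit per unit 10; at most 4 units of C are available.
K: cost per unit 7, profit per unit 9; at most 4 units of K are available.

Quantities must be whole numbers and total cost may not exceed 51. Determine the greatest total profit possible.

67

C has the best ratio (10/7); taking only C gives at most 4×10 = 40 (stopped by the supply cap of 4).
Mixing does better — 4×C and 3×K: cost 49 ≤ 51, profit 4·10 + 3·9 = 67.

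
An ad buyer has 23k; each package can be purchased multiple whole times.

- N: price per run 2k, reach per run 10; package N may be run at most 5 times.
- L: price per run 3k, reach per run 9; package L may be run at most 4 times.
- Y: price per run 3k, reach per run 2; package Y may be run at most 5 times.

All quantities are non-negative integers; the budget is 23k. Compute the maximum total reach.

86

5×N and 4×L: price 22 ≤ 23, reach 5·10 + 4·9 = 86.
5×N, 3×L, and 1×Y: price 22 ≤ 23, reach 5·10 + 3·9 + 1·2 = 79.
Best is 86.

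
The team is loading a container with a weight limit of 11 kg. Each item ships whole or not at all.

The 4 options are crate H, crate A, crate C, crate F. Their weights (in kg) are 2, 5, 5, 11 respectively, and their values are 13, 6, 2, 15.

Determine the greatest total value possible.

19

Allowing fractional choices, the relaxed optimum would be about 25.3, but items are indivisible.
crate H + crate A: weight 2 + 5 = 7 ≤ 11, value 13 + 6 = 19.
crate F: weight 11 ≤ 11, value 15.
crate H + crate C: weight 2 + 5 = 7 ≤ 11, value 13 + 2 = 15.
Best is crate H and crate A with total value 19.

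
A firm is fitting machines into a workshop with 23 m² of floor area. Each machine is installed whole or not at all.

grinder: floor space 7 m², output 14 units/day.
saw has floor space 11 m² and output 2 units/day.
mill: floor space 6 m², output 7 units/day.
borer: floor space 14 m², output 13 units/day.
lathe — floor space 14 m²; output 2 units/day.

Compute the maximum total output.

This is an integer program with binary decision variables.
Take grinder and borer: floor space 7 + 14 = 21 ≤ 23, output 14 + 13 = 27.
No other feasible combination does better.

27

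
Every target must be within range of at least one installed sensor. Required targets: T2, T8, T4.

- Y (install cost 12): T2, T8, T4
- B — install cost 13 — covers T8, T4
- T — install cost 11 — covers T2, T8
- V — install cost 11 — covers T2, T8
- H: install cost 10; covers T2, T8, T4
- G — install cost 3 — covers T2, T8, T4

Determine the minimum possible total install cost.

This is an integer covering problem.
G alone covers T2, T8, T4 — every target.
Total install cost: 3.
No cover costs less than 3.

3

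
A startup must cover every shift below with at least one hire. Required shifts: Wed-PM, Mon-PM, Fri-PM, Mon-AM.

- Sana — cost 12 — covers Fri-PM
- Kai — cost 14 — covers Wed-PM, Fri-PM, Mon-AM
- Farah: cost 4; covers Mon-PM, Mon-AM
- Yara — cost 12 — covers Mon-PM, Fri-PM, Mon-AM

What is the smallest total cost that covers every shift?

Choose Kai and Farah: together they cover Wed-PM, Mon-PM, Fri-PM, Mon-AM — every shift.
Total cost: 14 + 4 = 18.
No cover costs less than 18.

18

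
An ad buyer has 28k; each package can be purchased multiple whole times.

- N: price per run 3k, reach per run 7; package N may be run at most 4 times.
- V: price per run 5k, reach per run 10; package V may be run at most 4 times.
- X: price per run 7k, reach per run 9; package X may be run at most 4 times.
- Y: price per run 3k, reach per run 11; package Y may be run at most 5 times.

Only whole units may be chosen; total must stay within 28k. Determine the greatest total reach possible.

83

Take 4×N and 5×Y: price 27 ≤ 28, reach 4·7 + 5·11 = 83.
Y has the best ratio (11/3) and is taken to its limit of 5; remaining capacity is filled optimally with the others.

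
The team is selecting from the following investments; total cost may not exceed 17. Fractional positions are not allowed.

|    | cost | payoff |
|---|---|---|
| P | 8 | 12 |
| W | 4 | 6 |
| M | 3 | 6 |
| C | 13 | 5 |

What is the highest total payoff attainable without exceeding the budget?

24

Allowing fractional choices, the relaxed optimum would be about 24.8, but investments are indivisible.
P + W + M: cost 8 + 4 + 3 = 15 ≤ 17, payoff 12 + 6 + 6 = 24.
P + M: cost 8 + 3 = 11 ≤ 17, payoff 12 + 6 = 18.
Best is P, W, and M with total payoff 24.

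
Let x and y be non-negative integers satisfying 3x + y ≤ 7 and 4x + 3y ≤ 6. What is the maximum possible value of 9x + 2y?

The continuous relaxation peaks at (1.5, 0) with value 13.50; rounding to a feasible lattice point costs some objective.
(x,y)=(1,0): 3·1+1·0=3≤7, 4·1+3·0=4≤6, objective 9.
(x,y)=(0,1): 3·0+1·1=1≤7, 4·0+3·1=3≤6, objective 2.
Maximum is 9 at (x,y)=(1,0).

9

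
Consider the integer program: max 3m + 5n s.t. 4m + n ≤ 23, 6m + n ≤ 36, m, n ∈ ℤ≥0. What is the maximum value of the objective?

115

(m,n)=(0,23): 4·0+1·23=23≤23, 6·0+1·23=23≤36, objective 115.
(m,n)=(0,22): 4·0+1·22=22≤23, 6·0+1·22=22≤36, objective 110.
The best lattice point is (0,23), giving 115.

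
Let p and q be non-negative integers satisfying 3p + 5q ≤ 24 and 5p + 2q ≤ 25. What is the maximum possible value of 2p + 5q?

The continuous relaxation peaks at (0, 4.8) with value 24.00; rounding to a feasible lattice point costs some objective.
(p,q)=(1,4) is feasible, giving 22.
(p,q)=(0,4) is feasible, giving 20.
The best lattice point is (1,4), giving 22.

22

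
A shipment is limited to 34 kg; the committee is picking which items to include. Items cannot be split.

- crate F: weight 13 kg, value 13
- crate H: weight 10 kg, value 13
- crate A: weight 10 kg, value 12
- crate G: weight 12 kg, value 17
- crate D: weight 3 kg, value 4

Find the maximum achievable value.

42

Allowing fractional choices, the relaxed optimum would be about 44.8, but items are indivisible.
crate F + crate H + crate A: weight 13 + 10 + 10 = 33 ≤ 34, value 13 + 13 + 12 = 38.
crate H + crate A + crate G: weight 10 + 10 + 12 = 32 ≤ 34, value 13 + 12 + 17 = 42.
crate H + crate G + crate D: weight 10 + 12 + 3 = 25 ≤ 34, value 13 + 17 + 4 = 34.
Best is crate H, crate A, and crate G with total value 42.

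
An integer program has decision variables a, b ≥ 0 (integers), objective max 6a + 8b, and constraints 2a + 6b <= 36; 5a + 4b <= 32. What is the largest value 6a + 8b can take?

52

(a,b)=(2,5): 2·2+6·5=34≤36, 5·2+4·5=30≤32, objective 52.
(a,b)=(3,4): 2·3+6·4=30≤36, 5·3+4·4=31≤32, objective 50.
(a,b)=(1,5): 2·1+6·5=32≤36, 5·1+4·5=25≤32, objective 46.
(a,b)=(2,4): 2·2+6·4=28≤36, 5·2+4·4=26≤32, objective 44.
Maximum is 52 at (a,b)=(2,5).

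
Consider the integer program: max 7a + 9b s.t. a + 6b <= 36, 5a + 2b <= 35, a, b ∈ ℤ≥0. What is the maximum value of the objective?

(a,b)=(5,5): 1·5+6·5=35≤36, 5·5+2·5=35≤35, objective 80.
(a,b)=(4,5): 1·4+6·5=34≤36, 5·4+2·5=30≤35, objective 73.
(a,b)=(5,4): 1·5+6·4=29≤36, 5·5+2·4=33≤35, objective 71.
Maximum is 80 at (a,b)=(5,5).

80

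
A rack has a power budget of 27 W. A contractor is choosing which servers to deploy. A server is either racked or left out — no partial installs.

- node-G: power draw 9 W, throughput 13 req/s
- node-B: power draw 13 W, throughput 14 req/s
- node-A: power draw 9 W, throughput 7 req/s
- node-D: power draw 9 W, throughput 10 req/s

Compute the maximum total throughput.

node-G + node-A + node-D: power draw 9 + 9 + 9 = 27 ≤ 27, throughput 13 + 7 + 10 = 30.
node-G + node-B: power draw 9 + 13 = 22 ≤ 27, throughput 13 + 14 = 27.
Best is node-G, node-A, and node-D with total throughput 30.

30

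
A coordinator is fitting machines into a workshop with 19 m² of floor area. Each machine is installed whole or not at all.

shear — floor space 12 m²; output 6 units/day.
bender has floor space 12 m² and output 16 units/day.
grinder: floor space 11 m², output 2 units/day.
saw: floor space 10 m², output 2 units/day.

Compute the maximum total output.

16

Allowing fractional choices, the relaxed optimum would be about 19.5, but machines are indivisible.
saw: floor space 10 ≤ 19, output 2.
bender: floor space 12 ≤ 19, output 16.
shear: floor space 12 ≤ 19, output 6.
Best is bender with total output 16.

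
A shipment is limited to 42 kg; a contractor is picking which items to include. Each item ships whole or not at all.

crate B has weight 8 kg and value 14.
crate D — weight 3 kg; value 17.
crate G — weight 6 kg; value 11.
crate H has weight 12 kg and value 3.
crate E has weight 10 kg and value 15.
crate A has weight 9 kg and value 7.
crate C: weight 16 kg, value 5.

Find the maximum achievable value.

64

Take crate B, crate D, crate G, crate E, and crate A: weight 8 + 3 + 6 + 10 + 9 = 36 ≤ 42, value 14 + 17 + 11 + 15 + 7 = 64.
No other feasible combination does better.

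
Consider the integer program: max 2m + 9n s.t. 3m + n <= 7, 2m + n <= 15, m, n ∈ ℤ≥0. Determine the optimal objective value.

63

(m,n)=(0,7) is feasible, giving 63.
(m,n)=(0,6) is feasible, giving 54.
The best lattice point is (0,7), giving 63.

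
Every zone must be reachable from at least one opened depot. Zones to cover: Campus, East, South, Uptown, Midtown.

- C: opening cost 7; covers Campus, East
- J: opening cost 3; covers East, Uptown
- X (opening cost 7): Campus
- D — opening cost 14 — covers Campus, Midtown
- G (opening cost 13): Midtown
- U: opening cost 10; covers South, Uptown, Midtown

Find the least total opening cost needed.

17

The greedy cost-per-new-zone heuristic would pick J, U, and C for 20, but a cheaper cover exists.
Choose C and U: together they cover Campus, East, South, Uptown, Midtown — every zone.
Total opening cost: 7 + 10 = 17.
No cover costs less than 17.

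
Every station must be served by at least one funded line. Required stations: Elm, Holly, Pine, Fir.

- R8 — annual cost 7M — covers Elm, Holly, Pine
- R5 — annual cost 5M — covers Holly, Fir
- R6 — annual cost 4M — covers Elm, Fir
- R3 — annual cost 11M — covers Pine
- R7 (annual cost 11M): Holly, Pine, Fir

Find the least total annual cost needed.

11

Choose R8 and R6: together they cover Elm, Holly, Pine, Fir — every station.
Total annual cost: 7 + 4 = 11.
No cover costs less than 11.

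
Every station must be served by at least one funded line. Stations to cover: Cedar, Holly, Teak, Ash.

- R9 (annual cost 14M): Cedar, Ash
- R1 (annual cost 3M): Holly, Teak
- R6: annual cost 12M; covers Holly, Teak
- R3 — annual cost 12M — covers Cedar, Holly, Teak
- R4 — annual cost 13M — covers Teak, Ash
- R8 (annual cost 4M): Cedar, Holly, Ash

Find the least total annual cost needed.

Choose R1 and R8: together they cover Cedar, Holly, Teak, Ash — every station.
Total annual cost: 3 + 4 = 7.
No cover costs less than 7.

7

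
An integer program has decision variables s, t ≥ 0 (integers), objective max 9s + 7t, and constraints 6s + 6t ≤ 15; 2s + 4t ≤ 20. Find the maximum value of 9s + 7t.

18

(s,t)=(2,0): 6·2+6·0=12≤15, 2·2+4·0=4≤20, objective 18.
(s,t)=(1,1): 6·1+6·1=12≤15, 2·1+4·1=6≤20, objective 16.
(s,t)=(1,0): 6·1+6·0=6≤15, 2·1+4·0=2≤20, objective 9.
Maximum is 18 at (s,t)=(2,0).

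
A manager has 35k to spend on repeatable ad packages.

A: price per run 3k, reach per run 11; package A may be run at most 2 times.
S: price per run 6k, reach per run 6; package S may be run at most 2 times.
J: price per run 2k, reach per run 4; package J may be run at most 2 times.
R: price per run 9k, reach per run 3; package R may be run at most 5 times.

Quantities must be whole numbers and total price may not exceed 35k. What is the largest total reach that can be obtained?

45

This is a bounded integer knapsack.
2×A, 1×S, 2×J, and 2×R: price 34 ≤ 35, reach 2·11 + 1·6 + 2·4 + 2·3 = 42.
2×A, 2×S, 2×J, and 1×R: price 31 ≤ 35, reach 2·11 + 2·6 + 2·4 + 1·3 = 45.
Best is 45.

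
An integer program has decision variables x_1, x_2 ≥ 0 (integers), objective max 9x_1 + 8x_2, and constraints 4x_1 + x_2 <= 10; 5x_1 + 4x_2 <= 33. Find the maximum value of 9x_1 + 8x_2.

(x_1,x_2)=(0,8): 4·0+1·8=8≤10, 5·0+4·8=32≤33, objective 64.
(x_1,x_2)=(0,7): 4·0+1·7=7≤10, 5·0+4·7=28≤33, objective 56.
Maximum is 64 at (x_1,x_2)=(0,8).

64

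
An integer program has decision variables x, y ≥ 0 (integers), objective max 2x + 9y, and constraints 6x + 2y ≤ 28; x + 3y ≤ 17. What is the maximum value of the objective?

Relaxing integrality, the LP optimum is 51.00 at (x,y) = (0, 5.67), which is not an integer point.
(x,y)=(2,5): 6·2+2·5=22≤28, 1·2+3·5=17≤17, objective 49.
(x,y)=(1,5): 6·1+2·5=16≤28, 1·1+3·5=16≤17, objective 47.
Maximum is 49 at (x,y)=(2,5).

49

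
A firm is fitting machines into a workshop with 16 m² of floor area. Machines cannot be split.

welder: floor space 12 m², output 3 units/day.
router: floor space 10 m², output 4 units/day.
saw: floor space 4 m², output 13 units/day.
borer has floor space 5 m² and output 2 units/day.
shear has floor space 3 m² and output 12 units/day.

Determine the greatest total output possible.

Treat it as a binary knapsack problem.
Take saw, borer, and shear: floor space 4 + 5 + 3 = 12 ≤ 16, output 13 + 2 + 12 = 27.
No other feasible combination does better.

27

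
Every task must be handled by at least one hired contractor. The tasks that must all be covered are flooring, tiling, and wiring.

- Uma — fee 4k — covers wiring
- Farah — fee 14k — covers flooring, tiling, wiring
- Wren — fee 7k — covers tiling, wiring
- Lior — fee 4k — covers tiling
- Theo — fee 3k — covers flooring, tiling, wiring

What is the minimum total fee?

3

Theo alone covers flooring, tiling, wiring — every task.
Total fee: 3.
No cover costs less than 3.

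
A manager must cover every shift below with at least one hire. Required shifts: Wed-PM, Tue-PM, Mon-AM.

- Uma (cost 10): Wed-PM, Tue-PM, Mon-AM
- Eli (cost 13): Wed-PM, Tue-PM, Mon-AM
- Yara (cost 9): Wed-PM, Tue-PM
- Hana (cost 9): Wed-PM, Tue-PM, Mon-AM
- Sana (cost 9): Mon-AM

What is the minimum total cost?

9

Hana alone covers Wed-PM, Tue-PM, Mon-AM — every shift.
Total cost: 9.
No cover costs less than 9.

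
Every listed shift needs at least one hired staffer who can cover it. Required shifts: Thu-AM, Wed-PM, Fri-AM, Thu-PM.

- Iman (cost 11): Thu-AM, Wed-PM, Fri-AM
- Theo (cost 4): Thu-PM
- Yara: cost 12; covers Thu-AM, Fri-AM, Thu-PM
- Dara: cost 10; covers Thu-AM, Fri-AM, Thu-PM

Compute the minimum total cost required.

15

The greedy cost-per-new-shift heuristic would pick Dara and Iman for 21, but a cheaper cover exists.
Choose Iman and Theo: together they cover Thu-AM, Wed-PM, Fri-AM, Thu-PM — every shift.
Total cost: 11 + 4 = 15.
No cover costs less than 15.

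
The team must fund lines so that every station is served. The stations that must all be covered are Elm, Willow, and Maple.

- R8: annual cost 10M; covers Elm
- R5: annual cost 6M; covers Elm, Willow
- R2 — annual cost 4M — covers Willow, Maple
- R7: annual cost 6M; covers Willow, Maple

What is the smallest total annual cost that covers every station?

10

This is a weighted set-cover instance.
Choose R5 and R2: together they cover Elm, Willow, Maple — every station.
Total annual cost: 6 + 4 = 10.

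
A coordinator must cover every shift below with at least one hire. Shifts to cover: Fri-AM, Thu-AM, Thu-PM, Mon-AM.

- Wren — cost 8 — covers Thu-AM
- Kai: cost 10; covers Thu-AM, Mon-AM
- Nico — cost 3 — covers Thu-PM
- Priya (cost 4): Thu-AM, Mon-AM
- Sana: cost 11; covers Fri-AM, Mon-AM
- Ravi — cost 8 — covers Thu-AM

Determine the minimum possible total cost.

18

Choose Nico, Priya, and Sana: together they cover Fri-AM, Thu-AM, Thu-PM, Mon-AM — every shift.
Total cost: 3 + 4 + 11 = 18.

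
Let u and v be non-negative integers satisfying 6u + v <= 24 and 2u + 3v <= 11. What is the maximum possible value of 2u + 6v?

20

(u,v)=(1,3) is feasible, giving 20.
(u,v)=(0,3) is feasible, giving 18.
The best lattice point is (1,3), giving 20.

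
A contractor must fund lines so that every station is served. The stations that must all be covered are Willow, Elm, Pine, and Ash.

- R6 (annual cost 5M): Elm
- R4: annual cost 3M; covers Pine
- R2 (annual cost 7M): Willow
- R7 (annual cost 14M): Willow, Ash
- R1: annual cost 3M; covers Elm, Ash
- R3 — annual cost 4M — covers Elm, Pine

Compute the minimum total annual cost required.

13

Choose R4, R2, and R1: together they cover Willow, Elm, Pine, Ash — every station.
Total annual cost: 3 + 7 + 3 = 13.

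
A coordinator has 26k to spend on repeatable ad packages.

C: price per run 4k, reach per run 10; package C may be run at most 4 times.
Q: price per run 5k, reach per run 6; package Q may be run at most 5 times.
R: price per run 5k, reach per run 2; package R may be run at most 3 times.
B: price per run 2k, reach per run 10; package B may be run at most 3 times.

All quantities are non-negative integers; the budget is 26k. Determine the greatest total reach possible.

B has the best ratio (10/2); taking only B gives at most 3×10 = 30 (stopped by the supply cap of 3).
Mixing does better — 4×C and 3×B: price 22 ≤ 26, reach 4·10 + 3·10 = 70.

70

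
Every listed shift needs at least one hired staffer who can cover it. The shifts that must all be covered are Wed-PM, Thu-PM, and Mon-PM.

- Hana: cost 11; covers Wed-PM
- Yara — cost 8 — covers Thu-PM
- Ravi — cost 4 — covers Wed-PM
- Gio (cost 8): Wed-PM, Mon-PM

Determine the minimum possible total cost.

The greedy cost-per-new-shift heuristic would pick Ravi, Yara, and Gio for 20, but a cheaper cover exists.
Choose Yara and Gio: together they cover Wed-PM, Thu-PM, Mon-PM — every shift.
Total cost: 8 + 8 = 16.
No cover costs less than 16.

16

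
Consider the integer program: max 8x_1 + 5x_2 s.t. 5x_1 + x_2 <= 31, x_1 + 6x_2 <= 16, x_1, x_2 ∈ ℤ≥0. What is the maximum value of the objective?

The continuous relaxation peaks at (5.86, 1.69) with value 55.34; rounding to a feasible lattice point costs some objective.
(x_1,x_2)=(6,1) is feasible, giving 53.
(x_1,x_2)=(6,0) is feasible, giving 48.
(x_1,x_2)=(5,1) is feasible, giving 45.
(x_1,x_2)=(4,2) is feasible, giving 42.
The best lattice point is (6,1), giving 53.

53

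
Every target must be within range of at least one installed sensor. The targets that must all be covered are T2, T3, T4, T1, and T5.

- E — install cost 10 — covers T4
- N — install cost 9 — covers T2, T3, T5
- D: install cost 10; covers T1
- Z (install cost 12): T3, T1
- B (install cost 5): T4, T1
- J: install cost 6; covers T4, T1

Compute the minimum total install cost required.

14

This is a weighted set-cover instance.
Choose N and B: together they cover T2, T3, T4, T1, T5 — every target.
Total install cost: 9 + 5 = 14.
No cover costs less than 14.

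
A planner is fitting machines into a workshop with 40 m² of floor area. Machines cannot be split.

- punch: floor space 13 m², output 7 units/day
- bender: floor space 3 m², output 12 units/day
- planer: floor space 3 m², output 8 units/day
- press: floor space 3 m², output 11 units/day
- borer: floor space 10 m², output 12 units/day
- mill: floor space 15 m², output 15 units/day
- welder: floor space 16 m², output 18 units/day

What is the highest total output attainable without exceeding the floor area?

64

This is a 0-1 knapsack instance.
Take bender, planer, press, mill, and welder: floor space 3 + 3 + 3 + 15 + 16 = 40 ≤ 40, output 12 + 8 + 11 + 15 + 18 = 64.
No other feasible combination does better.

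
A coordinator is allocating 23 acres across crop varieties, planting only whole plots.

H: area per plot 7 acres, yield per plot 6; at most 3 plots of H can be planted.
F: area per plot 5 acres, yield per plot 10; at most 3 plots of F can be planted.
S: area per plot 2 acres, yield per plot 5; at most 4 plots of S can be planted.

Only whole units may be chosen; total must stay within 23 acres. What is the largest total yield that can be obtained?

50

S has the best ratio (5/2); taking only S gives at most 4×5 = 20 (stopped by the supply cap of 4).
Mixing does better — 3×F and 4×S: area 23 ≤ 23, yield 3·10 + 4·5 = 50.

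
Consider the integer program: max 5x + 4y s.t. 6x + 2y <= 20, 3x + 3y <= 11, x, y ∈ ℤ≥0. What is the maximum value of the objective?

15

The continuous relaxation peaks at (3.17, 0.5) with value 17.83; rounding to a feasible lattice point costs some objective.
(x,y)=(3,0): 6·3+2·0=18≤20, 3·3+3·0=9≤11, objective 15.
(x,y)=(2,1): 6·2+2·1=14≤20, 3·2+3·1=9≤11, objective 14.
(x,y)=(2,0): 6·2+2·0=12≤20, 3·2+3·0=6≤11, objective 10.
The best lattice point is (3,0), giving 15.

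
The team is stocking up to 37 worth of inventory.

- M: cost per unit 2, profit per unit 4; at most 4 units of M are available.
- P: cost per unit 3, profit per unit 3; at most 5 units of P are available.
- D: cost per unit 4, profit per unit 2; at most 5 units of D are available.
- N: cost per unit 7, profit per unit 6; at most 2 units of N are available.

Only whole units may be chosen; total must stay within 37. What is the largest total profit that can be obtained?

Take 4×M, 5×P, and 2×N: cost 37 ≤ 37, profit 4·4 + 5·3 + 2·6 = 43.
M has the best ratio (4/2) and is taken to its limit of 4; remaining capacity is filled optimally with the others.

43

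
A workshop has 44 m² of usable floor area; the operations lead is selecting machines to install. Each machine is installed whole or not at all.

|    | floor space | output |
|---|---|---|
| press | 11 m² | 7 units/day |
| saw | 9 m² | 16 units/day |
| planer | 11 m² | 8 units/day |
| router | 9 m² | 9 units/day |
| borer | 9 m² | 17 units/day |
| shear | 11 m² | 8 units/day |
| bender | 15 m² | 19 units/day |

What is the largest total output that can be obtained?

Take saw, router, borer, and bender: floor space 9 + 9 + 9 + 15 = 42 ≤ 44, output 16 + 9 + 17 + 19 = 61.
No other feasible combination does better.

61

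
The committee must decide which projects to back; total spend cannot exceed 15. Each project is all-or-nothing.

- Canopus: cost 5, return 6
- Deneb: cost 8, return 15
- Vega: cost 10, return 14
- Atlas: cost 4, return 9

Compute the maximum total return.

Allowing fractional choices, the relaxed optimum would be about 28.2, but projects are indivisible.
Vega + Atlas: cost 10 + 4 = 14 ≤ 15, return 14 + 9 = 23.
Deneb + Atlas: cost 8 + 4 = 12 ≤ 15, return 15 + 9 = 24.
Best is Deneb and Atlas with total return 24.

24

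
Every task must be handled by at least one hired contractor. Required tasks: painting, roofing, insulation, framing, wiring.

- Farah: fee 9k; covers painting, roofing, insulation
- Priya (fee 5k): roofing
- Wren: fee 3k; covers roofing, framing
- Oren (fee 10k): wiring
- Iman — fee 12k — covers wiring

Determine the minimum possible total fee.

22

Choose Farah, Wren, and Oren: together they cover painting, roofing, insulation, framing, wiring — every task.
Total fee: 9 + 3 + 10 = 22.
No cover costs less than 22.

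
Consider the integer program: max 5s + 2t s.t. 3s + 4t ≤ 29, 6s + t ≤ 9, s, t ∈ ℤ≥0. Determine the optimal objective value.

14

Relaxing integrality, the LP optimum is 15.67 at (s,t) = (0.333, 7), which is not an integer point.
(s,t)=(0,7): 3·0+4·7=28≤29, 6·0+1·7=7≤9, objective 14.
(s,t)=(0,6): 3·0+4·6=24≤29, 6·0+1·6=6≤9, objective 12.
No feasible integer point exceeds 14.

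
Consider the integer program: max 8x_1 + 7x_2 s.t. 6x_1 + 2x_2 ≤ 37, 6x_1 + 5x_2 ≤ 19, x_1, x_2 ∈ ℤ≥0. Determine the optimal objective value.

The continuous relaxation peaks at (0, 3.8) with value 26.60; rounding to a feasible lattice point costs some objective.
(x_1,x_2)=(3,0) is feasible, giving 24.
(x_1,x_2)=(2,1) is feasible, giving 23.
(x_1,x_2)=(1,2) is feasible, giving 22.
Maximum is 24 at (x_1,x_2)=(3,0).

24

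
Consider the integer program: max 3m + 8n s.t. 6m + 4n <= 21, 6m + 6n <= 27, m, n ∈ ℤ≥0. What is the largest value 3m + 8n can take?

Relaxing integrality, the LP optimum is 36.00 at (m,n) = (0, 4.5), which is not an integer point.
(m,n)=(0,4): 6·0+4·4=16≤21, 6·0+6·4=24≤27, objective 32.
(m,n)=(1,3): 6·1+4·3=18≤21, 6·1+6·3=24≤27, objective 27.
(m,n)=(0,3): 6·0+4·3=12≤21, 6·0+6·3=18≤27, objective 24.
No feasible integer point exceeds 32.

32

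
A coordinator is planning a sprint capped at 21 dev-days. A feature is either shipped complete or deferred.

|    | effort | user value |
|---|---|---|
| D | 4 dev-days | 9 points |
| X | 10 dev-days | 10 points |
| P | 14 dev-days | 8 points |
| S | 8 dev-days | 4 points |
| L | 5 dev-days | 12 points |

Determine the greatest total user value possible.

31

Take D, X, and L: effort 4 + 10 + 5 = 19 ≤ 21, user value 9 + 10 + 12 = 31.
No other feasible combination does better.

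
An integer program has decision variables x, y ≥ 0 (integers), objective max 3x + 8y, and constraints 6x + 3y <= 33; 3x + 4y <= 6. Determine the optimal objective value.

8

The continuous relaxation peaks at (0, 1.5) with value 12.00; rounding to a feasible lattice point costs some objective.
(x,y)=(0,1): 6·0+3·1=3≤33, 3·0+4·1=4≤6, objective 8.
(x,y)=(1,0): 6·1+3·0=6≤33, 3·1+4·0=3≤6, objective 3.
The best lattice point is (0,1), giving 8.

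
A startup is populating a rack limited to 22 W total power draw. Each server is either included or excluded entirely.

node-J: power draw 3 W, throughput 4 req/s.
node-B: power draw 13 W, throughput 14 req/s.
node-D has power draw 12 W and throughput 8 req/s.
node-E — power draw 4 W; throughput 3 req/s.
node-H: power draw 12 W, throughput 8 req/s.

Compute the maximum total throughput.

21

Allowing fractional choices, the relaxed optimum would be about 22.3, but servers are indivisible.
node-J + node-B + node-E: power draw 3 + 13 + 4 = 20 ≤ 22, throughput 4 + 14 + 3 = 21.
node-J + node-B: power draw 3 + 13 = 16 ≤ 22, throughput 4 + 14 = 18.
Best is node-J, node-B, and node-E with total throughput 21.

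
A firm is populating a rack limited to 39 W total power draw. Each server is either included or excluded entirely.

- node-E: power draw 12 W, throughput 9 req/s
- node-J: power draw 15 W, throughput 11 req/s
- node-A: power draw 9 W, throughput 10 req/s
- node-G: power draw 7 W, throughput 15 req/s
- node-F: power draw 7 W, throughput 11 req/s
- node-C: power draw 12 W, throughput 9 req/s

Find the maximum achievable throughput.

47

Take node-J, node-A, node-G, and node-F: power draw 15 + 9 + 7 + 7 = 38 ≤ 39, throughput 11 + 10 + 15 + 11 = 47.
No other feasible combination does better.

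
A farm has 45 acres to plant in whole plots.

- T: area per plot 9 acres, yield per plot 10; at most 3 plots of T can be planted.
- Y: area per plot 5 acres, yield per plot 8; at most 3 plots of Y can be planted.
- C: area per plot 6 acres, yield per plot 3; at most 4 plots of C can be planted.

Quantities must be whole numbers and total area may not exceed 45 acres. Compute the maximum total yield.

54

Y has the best ratio (8/5); taking only Y gives at most 3×8 = 24 (stopped by the supply cap of 3).
Mixing does better — 3×T and 3×Y: area 42 ≤ 45, yield 3·10 + 3·8 = 54.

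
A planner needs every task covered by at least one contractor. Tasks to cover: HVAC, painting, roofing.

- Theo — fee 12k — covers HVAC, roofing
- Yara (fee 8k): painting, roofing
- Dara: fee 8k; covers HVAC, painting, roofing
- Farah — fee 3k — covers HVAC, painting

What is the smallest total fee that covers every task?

The greedy cost-per-new-task heuristic would pick Farah and Yara for 11, but a cheaper cover exists.
Dara alone covers HVAC, painting, roofing — every task.
Total fee: 8.
No cover costs less than 8.

8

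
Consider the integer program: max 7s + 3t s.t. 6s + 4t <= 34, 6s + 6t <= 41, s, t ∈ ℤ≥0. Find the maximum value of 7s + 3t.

38

The continuous relaxation peaks at (5.67, 0) with value 39.67; rounding to a feasible lattice point costs some objective.
(s,t)=(5,1): 6·5+4·1=34≤34, 6·5+6·1=36≤41, objective 38.
(s,t)=(5,0): 6·5+4·0=30≤34, 6·5+6·0=30≤41, objective 35.
Maximum is 38 at (s,t)=(5,1).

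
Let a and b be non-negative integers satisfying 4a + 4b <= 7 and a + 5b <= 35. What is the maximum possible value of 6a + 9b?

9

The continuous relaxation peaks at (0, 1.75) with value 15.75; rounding to a feasible lattice point costs some objective.
(a,b)=(0,1): 4·0+4·1=4≤7, 1·0+5·1=5≤35, objective 9.
(a,b)=(1,0): 4·1+4·0=4≤7, 1·1+5·0=1≤35, objective 6.
Maximum is 9 at (a,b)=(0,1).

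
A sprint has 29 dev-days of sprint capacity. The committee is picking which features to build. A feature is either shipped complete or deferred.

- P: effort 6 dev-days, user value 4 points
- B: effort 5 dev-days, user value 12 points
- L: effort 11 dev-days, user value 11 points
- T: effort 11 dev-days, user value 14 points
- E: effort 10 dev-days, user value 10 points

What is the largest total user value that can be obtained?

37

This is an integer program with binary decision variables.
Take B, L, and T: effort 5 + 11 + 11 = 27 ≤ 29, user value 12 + 11 + 14 = 37.
No other feasible combination does better.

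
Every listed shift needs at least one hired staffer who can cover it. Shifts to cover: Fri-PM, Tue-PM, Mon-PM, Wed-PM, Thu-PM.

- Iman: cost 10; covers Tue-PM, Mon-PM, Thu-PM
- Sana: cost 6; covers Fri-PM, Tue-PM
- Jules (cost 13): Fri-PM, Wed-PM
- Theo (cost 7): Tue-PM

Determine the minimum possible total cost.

The greedy cost-per-new-shift heuristic would pick Sana, Iman, and Jules for 29, but a cheaper cover exists.
Choose Iman and Jules: together they cover Fri-PM, Tue-PM, Mon-PM, Wed-PM, Thu-PM — every shift.
Total cost: 10 + 13 = 23.
No cover costs less than 23.

23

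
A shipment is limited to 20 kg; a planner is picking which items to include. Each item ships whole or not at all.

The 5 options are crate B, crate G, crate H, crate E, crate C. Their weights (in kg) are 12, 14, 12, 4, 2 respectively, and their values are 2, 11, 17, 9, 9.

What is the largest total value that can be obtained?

35

This is a 0-1 knapsack instance.
crate G + crate E + crate C: weight 14 + 4 + 2 = 20 ≤ 20, value 11 + 9 + 9 = 29.
crate H + crate C: weight 12 + 2 = 14 ≤ 20, value 17 + 9 = 26.
crate H + crate E + crate C: weight 12 + 4 + 2 = 18 ≤ 20, value 17 + 9 + 9 = 35.
Best is crate H, crate E, and crate C with total value 35.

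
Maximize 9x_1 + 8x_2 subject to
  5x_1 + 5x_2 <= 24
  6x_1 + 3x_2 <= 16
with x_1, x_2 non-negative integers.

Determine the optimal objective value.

33

(x_1,x_2)=(1,3): 5·1+5·3=20≤24, 6·1+3·3=15≤16, objective 33.
(x_1,x_2)=(0,4): 5·0+5·4=20≤24, 6·0+3·4=12≤16, objective 32.
(x_1,x_2)=(1,2): 5·1+5·2=15≤24, 6·1+3·2=12≤16, objective 25.
The best lattice point is (1,3), giving 33.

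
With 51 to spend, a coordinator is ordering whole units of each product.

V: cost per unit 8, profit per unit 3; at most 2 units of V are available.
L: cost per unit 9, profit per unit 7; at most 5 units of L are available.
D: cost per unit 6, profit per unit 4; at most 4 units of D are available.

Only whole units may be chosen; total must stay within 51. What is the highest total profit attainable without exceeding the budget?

L has the best ratio (7/9); taking only L gives at most 5×7 = 35 (stopped by the cost limit).
Mixing does better — 5×L and 1×D: cost 51 ≤ 51, profit 5·7 + 1·4 = 39.

39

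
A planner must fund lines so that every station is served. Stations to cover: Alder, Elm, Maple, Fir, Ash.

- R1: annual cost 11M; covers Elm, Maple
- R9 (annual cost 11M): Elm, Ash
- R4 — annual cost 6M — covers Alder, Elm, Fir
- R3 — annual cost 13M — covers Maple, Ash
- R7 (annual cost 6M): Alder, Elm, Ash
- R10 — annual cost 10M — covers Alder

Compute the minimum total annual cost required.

This is a weighted set-cover instance.
The greedy cost-per-new-station heuristic would pick R4, R7, and R1 for 23, but a cheaper cover exists.
Choose R4 and R3: together they cover Alder, Elm, Maple, Fir, Ash — every station.
Total annual cost: 6 + 13 = 19.
No cover costs less than 19.

19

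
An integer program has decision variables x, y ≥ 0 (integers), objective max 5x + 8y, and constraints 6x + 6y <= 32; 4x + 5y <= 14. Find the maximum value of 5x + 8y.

Relaxing integrality, the LP optimum is 22.40 at (x,y) = (0, 2.8), which is not an integer point.
(x,y)=(1,2): 6·1+6·2=18≤32, 4·1+5·2=14≤14, objective 21.
(x,y)=(2,1): 6·2+6·1=18≤32, 4·2+5·1=13≤14, objective 18.
(x,y)=(0,2): 6·0+6·2=12≤32, 4·0+5·2=10≤14, objective 16.
No feasible integer point exceeds 21.

21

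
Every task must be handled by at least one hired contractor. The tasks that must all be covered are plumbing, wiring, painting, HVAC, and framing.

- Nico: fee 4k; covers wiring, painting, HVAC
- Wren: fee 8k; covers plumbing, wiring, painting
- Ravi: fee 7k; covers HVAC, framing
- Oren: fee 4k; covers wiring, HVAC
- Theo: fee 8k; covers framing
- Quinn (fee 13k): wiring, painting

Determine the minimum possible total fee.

15

Choose Wren and Ravi: together they cover plumbing, wiring, painting, HVAC, framing — every task.
Total fee: 8 + 7 = 15.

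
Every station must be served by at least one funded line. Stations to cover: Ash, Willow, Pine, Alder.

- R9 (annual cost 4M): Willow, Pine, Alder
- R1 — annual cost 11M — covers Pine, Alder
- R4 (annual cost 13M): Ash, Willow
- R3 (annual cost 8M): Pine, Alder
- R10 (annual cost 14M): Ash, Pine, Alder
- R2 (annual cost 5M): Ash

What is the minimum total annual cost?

Choose R9 and R2: together they cover Ash, Willow, Pine, Alder — every station.
Total annual cost: 4 + 5 = 9.
No cover costs less than 9.

9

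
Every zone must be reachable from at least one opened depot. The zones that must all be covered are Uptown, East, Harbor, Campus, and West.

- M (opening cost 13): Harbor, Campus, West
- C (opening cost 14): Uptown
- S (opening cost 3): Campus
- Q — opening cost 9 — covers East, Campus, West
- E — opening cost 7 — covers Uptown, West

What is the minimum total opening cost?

This is an integer covering problem.
Choose M, Q, and E: together they cover Uptown, East, Harbor, Campus, West — every zone.
Total opening cost: 13 + 9 + 7 = 29.

29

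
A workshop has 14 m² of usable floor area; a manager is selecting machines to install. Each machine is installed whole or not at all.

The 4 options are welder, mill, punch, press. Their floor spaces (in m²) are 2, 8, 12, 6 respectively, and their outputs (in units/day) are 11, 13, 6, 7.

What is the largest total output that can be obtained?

This is an integer program with binary decision variables.
welder + mill: floor space 2 + 8 = 10 ≤ 14, output 11 + 13 = 24.
mill + press: floor space 8 + 6 = 14 ≤ 14, output 13 + 7 = 20.
welder + press: floor space 2 + 6 = 8 ≤ 14, output 11 + 7 = 18.
Best is welder and mill with total output 24.

24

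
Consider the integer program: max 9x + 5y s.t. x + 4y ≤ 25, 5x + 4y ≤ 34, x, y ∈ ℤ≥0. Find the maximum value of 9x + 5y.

59

The continuous relaxation peaks at (6.8, 0) with value 61.20; rounding to a feasible lattice point costs some objective.
(x,y)=(6,1): 1·6+4·1=10≤25, 5·6+4·1=34≤34, objective 59.
(x,y)=(5,2): 1·5+4·2=13≤25, 5·5+4·2=33≤34, objective 55.
No feasible integer point exceeds 59.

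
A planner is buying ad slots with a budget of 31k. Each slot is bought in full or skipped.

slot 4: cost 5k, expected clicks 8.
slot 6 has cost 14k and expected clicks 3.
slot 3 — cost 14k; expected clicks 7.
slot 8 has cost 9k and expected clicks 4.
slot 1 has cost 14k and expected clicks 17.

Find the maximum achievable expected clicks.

This is a 0-1 knapsack instance.
slot 4 + slot 8 + slot 1: cost 5 + 9 + 14 = 28 ≤ 31, expected clicks 8 + 4 + 17 = 29.
slot 3 + slot 1: cost 14 + 14 = 28 ≤ 31, expected clicks 7 + 17 = 24.
slot 4 + slot 1: cost 5 + 14 = 19 ≤ 31, expected clicks 8 + 17 = 25.
Best is slot 4, slot 8, and slot 1 with total expected clicks 29.

29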